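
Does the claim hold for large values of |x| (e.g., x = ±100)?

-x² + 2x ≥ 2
x = 100: LHS = -100² + 2·100 = -9800; -9800 ≥ 2 — FAILS
x = -100: LHS = -(-100)² + 2·(-100) = -10200; -10200 ≥ 2 — FAILS

Answer: No, fails for both x = 100 and x = -100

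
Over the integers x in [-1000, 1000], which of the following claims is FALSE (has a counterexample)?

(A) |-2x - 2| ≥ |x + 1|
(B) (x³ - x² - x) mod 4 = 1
(A) Over all integers in [-1000, 1000], LHS − RHS is smallest at x = -1, where it equals 0:
x = -1: LHS = |-2·(-1) - 2| = |0| = 0, RHS = |(-1) + 1| = |0| = 0; 0 ≥ 0 — holds
At the ends of the range:
x = -1000: LHS = |-2·(-1000) - 2| = |1998| = 1998, RHS = |(-1000) + 1| = |-999| = 999; 1998 ≥ 999 — holds
x = 1000: LHS = |-2·1000 - 2| = |-2002| = 2002, RHS = |1000 + 1| = |1001| = 1001; 2002 ≥ 1001 — holds
Hence LHS − RHS is never negative, i.e. LHS ≥ RHS throughout, so the relation holds for every integer in [-1000, 1000].

(B) x = 0: LHS = (0³ - 0² - 0) mod 4 = 0 mod 4 = 0; 0 = 1 — FAILS

Only (B) has a counterexample.

Answer: B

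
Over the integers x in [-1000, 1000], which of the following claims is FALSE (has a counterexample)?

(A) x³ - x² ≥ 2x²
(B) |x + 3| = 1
(A) x = 1: LHS = 1³ - 1² = 0, RHS = 2·1² = 2; 0 ≥ 2 — FAILS
(B) x = 0: LHS = |0 + 3| = |3| = 3; 3 = 1 — FAILS

Answer: Both A and B are false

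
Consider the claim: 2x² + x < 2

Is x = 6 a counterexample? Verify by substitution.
Substitute x = 6 into the relation:
x = 6: LHS = 2·6² + 6 = 78; 78 < 2 — FAILS

Since the claim fails at x = 6, this value is a counterexample.

Answer: Yes, x = 6 is a counterexample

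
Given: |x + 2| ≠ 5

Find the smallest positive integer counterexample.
Testing positive integers:
x = 1: LHS = |1 + 2| = |3| = 3; 3 ≠ 5 — holds
x = 2: LHS = |2 + 2| = |4| = 4; 4 ≠ 5 — holds
x = 3: LHS = |3 + 2| = |5| = 5; 5 ≠ 5 — FAILS  ← smallest positive counterexample

Answer: x = 3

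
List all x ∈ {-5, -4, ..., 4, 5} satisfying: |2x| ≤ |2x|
Over all integers in [-5, 5], LHS − RHS is largest at x = 0, where it equals 0:
x = 0: LHS = |2·0| = |0| = 0, RHS = |2·0| = |0| = 0; 0 ≤ 0 — holds
At the ends of the range:
x = -5: LHS = |2·(-5)| = |-10| = 10, RHS = |2·(-5)| = |-10| = 10; 10 ≤ 10 — holds
x = 5: LHS = |2·5| = |10| = 10, RHS = |2·5| = |10| = 10; 10 ≤ 10 — holds
Hence LHS − RHS is never positive, i.e. LHS ≤ RHS throughout, so the relation holds for every integer in [-5, 5].

Answer: All integers in [-5, 5]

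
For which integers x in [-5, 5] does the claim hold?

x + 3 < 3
Holds for: {-5, -4, -3, -2, -1}
Fails for: {0, 1, 2, 3, 4, 5}

Answer: {-5, -4, -3, -2, -1}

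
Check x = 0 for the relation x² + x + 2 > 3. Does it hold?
x = 0: LHS = 0² + 0 + 2 = 2; 2 > 3 — FAILS

The relation fails at x = 0, so x = 0 is a counterexample.

Answer: No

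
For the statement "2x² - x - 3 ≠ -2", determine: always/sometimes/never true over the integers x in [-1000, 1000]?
Holds at x = 0: LHS = 2·0² - 0 - 3 = -3; -3 ≠ -2 — holds
Fails at x = 1: LHS = 2·1² - 1 - 3 = -2; -2 ≠ -2 — FAILS
It is satisfied by some integers in the range but not all.

Answer: Sometimes true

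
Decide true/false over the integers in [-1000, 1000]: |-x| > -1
An absolute value is never negative, so the left side is ≥ 0 for every x, while the right side is -1. Tightest case in [-1000, 1000] is x = 0:
x = 0: LHS = |-0| = |0| = 0; 0 > -1 — holds
Hence LHS − RHS is never zero or negative, i.e. LHS > RHS throughout, so the relation holds for every integer in [-1000, 1000].

No counterexample exists.

Answer: True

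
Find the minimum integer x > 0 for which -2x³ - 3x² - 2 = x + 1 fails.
Testing positive integers:
x = 1: LHS = -2·1³ - 3·1² - 2 = -7, RHS = 1 + 1 = 2; -7 = 2 — FAILS  ← smallest positive counterexample

Answer: x = 1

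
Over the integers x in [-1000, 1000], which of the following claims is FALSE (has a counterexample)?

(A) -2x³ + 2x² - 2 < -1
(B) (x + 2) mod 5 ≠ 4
(A) x = -1: LHS = -2·(-1)³ + 2·(-1)² - 2 = 2; 2 < -1 — FAILS
(B) x = 2: LHS = (2 + 2) mod 5 = 4 mod 5 = 4; 4 ≠ 4 — FAILS

Answer: Both A and B are false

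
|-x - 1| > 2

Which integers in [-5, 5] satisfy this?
Holds for: {-5, -4, 2, 3, 4, 5}
Fails for: {-3, -2, -1, 0, 1}

Answer: {-5, -4, 2, 3, 4, 5}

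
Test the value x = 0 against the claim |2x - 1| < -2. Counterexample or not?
Substitute x = 0 into the relation:
x = 0: LHS = |2·0 - 1| = |-1| = 1; 1 < -2 — FAILS

Since the claim fails at x = 0, this value is a counterexample.

Answer: Yes, x = 0 is a counterexample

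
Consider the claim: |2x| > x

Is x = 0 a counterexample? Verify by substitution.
Substitute x = 0 into the relation:
x = 0: LHS = |2·0| = |0| = 0; 0 > 0 — FAILS

Since the claim fails at x = 0, this value is a counterexample.

Answer: Yes, x = 0 is a counterexample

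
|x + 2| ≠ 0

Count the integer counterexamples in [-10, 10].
Counterexamples in [-10, 10]: {-2}.

Counting them gives 1 values.

Answer: 1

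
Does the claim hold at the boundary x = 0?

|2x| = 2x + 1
x = 0: LHS = |2·0| = |0| = 0, RHS = 2·0 + 1 = 1; 0 = 1 — FAILS

The relation fails at x = 0, so x = 0 is a counterexample.

Answer: No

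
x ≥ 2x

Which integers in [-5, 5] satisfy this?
Holds for: {-5, -4, -3, -2, -1, 0}
Fails for: {1, 2, 3, 4, 5}

Answer: {-5, -4, -3, -2, -1, 0}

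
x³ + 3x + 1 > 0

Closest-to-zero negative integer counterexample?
Testing negative integers from -1 downward:
x = -1: LHS = (-1)³ + 3·(-1) + 1 = -3; -3 > 0 — FAILS  ← closest negative counterexample to 0

Answer: x = -1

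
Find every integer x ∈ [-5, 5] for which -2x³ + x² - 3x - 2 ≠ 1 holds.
Track d = LHS − RHS over the integers in [-5, 5]. Equality would need d = 0, but d changes sign only between consecutive integers, jumping over 0:
x = -1: LHS = -2·(-1)³ + (-1)² - 3·(-1) - 2 = 4; 4 ≠ 1 — holds  (d = 3)
x = 0: LHS = -2·0³ + 0² - 3·0 - 2 = -2; -2 ≠ 1 — holds  (d = -3)
Away from these crossings d keeps a constant sign, and checking every integer in [-5, 5] confirms d ≠ 0 throughout. Hence the two sides are never equal, so the relation holds for every integer in [-5, 5].

Answer: All integers in [-5, 5]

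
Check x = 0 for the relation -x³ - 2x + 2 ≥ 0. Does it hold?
x = 0: LHS = -0³ - 2·0 + 2 = 2; 2 ≥ 0 — holds

The relation is satisfied at x = 0.

Answer: Yes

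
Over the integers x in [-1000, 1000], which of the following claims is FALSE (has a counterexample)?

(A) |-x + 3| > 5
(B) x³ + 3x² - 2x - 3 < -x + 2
(A) x = 0: LHS = |-0 + 3| = |3| = 3; 3 > 5 — FAILS
(B) x = 2: LHS = 2³ + 3·2² - 2·2 - 3 = 13, RHS = -2 + 2 = 0; 13 < 0 — FAILS

Answer: Both A and B are false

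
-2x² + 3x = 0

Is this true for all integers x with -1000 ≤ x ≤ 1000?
The claim fails at x = 1:
x = 1: LHS = -2·1² + 3·1 = 1; 1 = 0 — FAILS

Because a single integer refutes it, the statement is false.

Answer: False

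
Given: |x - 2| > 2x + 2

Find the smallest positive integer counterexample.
Testing positive integers:
x = 1: LHS = |1 - 2| = |-1| = 1, RHS = 2·1 + 2 = 4; 1 > 4 — FAILS  ← smallest positive counterexample

Answer: x = 1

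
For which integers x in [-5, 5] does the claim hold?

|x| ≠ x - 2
Over all integers in [-5, 5], LHS − RHS is always positive; it is smallest at x = 0, where it equals 2:
x = 0: LHS = |0| = 0, RHS = 0 - 2 = -2; 0 ≠ -2 — holds
At the ends of the range:
x = -5: LHS = |-5| = 5, RHS = (-5) - 2 = -7; 5 ≠ -7 — holds
x = 5: LHS = |5| = 5, RHS = 5 - 2 = 3; 5 ≠ 3 — holds
Hence LHS − RHS is never 0, i.e. the two sides are never equal, so the relation holds for every integer in [-5, 5].

Answer: All integers in [-5, 5]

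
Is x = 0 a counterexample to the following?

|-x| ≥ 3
Substitute x = 0 into the relation:
x = 0: LHS = |-0| = |0| = 0; 0 ≥ 3 — FAILS

Since the claim fails at x = 0, this value is a counterexample.

Answer: Yes, x = 0 is a counterexample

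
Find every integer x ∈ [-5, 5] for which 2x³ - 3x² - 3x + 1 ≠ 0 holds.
Track d = LHS − RHS over the integers in [-5, 5]. Equality would need d = 0, but d changes sign only between consecutive integers, jumping over 0:
x = -1: LHS = 2·(-1)³ - 3·(-1)² - 3·(-1) + 1 = -1; -1 ≠ 0 — holds  (d = -1)
x = 0: LHS = 2·0³ - 3·0² - 3·0 + 1 = 1; 1 ≠ 0 — holds  (d = 1)
x = 0: LHS = 2·0³ - 3·0² - 3·0 + 1 = 1; 1 ≠ 0 — holds  (d = 1)
x = 1: LHS = 2·1³ - 3·1² - 3·1 + 1 = -3; -3 ≠ 0 — holds  (d = -3)
x = 2: LHS = 2·2³ - 3·2² - 3·2 + 1 = -1; -1 ≠ 0 — holds  (d = -1)
x = 3: LHS = 2·3³ - 3·3² - 3·3 + 1 = 19; 19 ≠ 0 — holds  (d = 19)
Away from these crossings d keeps a constant sign, and checking every integer in [-5, 5] confirms d ≠ 0 throughout. Hence the two sides are never equal, so the relation holds for every integer in [-5, 5].

Answer: All integers in [-5, 5]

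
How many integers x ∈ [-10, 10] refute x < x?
Counterexamples in [-10, 10]: {-10, -9, -8, -7, -6, -5, -4, -3, -2, -1, 0, 1, 2, 3, 4, 5, 6, 7, 8, 9, 10}.

Counting them gives 21 values.

Answer: 21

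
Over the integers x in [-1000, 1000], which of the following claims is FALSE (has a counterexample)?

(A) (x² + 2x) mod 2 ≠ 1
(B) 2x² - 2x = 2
(A) x = 1: LHS = (1² + 2·1) mod 2 = 3 mod 2 = 1; 1 ≠ 1 — FAILS
(B) x = 0: LHS = 2·0² - 2·0 = 0; 0 = 2 — FAILS

Answer: Both A and B are false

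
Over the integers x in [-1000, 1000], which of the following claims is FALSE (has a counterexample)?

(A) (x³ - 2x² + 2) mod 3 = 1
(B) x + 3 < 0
(A) x = 0: LHS = (0³ - 2·0² + 2) mod 3 = 2 mod 3 = 2; 2 = 1 — FAILS
(B) x = 0: LHS = 0 + 3 = 3; 3 < 0 — FAILS

Answer: Both A and B are false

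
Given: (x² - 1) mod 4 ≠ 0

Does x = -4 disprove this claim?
Substitute x = -4 into the relation:
x = -4: LHS = ((-4)² - 1) mod 4 = 15 mod 4 = 3; 3 ≠ 0 — holds

The claim holds here, so x = -4 is not a counterexample. (A counterexample exists elsewhere, e.g. x = 1.)

Answer: No, x = -4 is not a counterexample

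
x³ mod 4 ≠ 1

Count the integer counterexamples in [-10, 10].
Counterexamples in [-10, 10]: {-7, -3, 1, 5, 9}.

Counting them gives 5 values.

Answer: 5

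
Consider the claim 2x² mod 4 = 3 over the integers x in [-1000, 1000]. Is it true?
The claim fails at x = 0:
x = 0: LHS = (2·0²) mod 4 = 0 mod 4 = 0; 0 = 3 — FAILS

Because a single integer refutes it, the statement is false.

Answer: False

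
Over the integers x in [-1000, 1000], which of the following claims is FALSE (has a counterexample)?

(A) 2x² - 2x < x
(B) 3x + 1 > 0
(A) x = 0: LHS = 2·0² - 2·0 = 0; 0 < 0 — FAILS
(B) x = -1: LHS = 3·(-1) + 1 = -2; -2 > 0 — FAILS

Answer: Both A and B are false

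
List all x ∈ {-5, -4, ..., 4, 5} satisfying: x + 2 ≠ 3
Holds for: {-5, -4, -3, -2, -1, 0, 2, 3, 4, 5}
Fails for: {1}

Answer: {-5, -4, -3, -2, -1, 0, 2, 3, 4, 5}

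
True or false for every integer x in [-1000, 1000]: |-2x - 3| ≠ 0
Over all integers in [-1000, 1000], LHS − RHS is always positive; it is smallest at x = -1, where it equals 1:
x = -1: LHS = |-2·(-1) - 3| = |-1| = 1; 1 ≠ 0 — holds
At the ends of the range:
x = -1000: LHS = |-2·(-1000) - 3| = |1997| = 1997; 1997 ≠ 0 — holds
x = 1000: LHS = |-2·1000 - 3| = |-2003| = 2003; 2003 ≠ 0 — holds
Hence LHS − RHS is never 0, i.e. the two sides are never equal, so the relation holds for every integer in [-1000, 1000].

No counterexample exists.

Answer: True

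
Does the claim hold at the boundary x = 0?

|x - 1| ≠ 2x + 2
x = 0: LHS = |0 - 1| = |-1| = 1, RHS = 2·0 + 2 = 2; 1 ≠ 2 — holds

The relation is satisfied at x = 0.

Answer: Yes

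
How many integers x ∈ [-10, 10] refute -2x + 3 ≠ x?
Counterexamples in [-10, 10]: {1}.

Counting them gives 1 values.

Answer: 1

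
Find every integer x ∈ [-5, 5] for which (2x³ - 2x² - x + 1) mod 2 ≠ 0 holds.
Holds for: {-4, -2, 0, 2, 4}
Fails for: {-5, -3, -1, 1, 3, 5}

Answer: {-4, -2, 0, 2, 4}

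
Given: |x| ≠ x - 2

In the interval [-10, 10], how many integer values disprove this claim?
Over all integers in [-10, 10], LHS − RHS is always positive; it is smallest at x = 0, where it equals 2:
x = 0: LHS = |0| = 0, RHS = 0 - 2 = -2; 0 ≠ -2 — holds
At the ends of the range:
x = -10: LHS = |-10| = 10, RHS = (-10) - 2 = -12; 10 ≠ -12 — holds
x = 10: LHS = |10| = 10, RHS = 10 - 2 = 8; 10 ≠ 8 — holds
Hence LHS − RHS is never 0, i.e. the two sides are never equal, so the relation holds for every integer in [-10, 10].

No counterexample appears in that range.

Answer: 0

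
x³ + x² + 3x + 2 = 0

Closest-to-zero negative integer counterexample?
Testing negative integers from -1 downward:
x = -1: LHS = (-1)³ + (-1)² + 3·(-1) + 2 = -1; -1 = 0 — FAILS  ← closest negative counterexample to 0

Answer: x = -1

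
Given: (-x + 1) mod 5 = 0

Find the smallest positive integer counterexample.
Testing positive integers:
x = 1: LHS = (-1 + 1) mod 5 = 0 mod 5 = 0; 0 = 0 — holds
x = 2: LHS = (-2 + 1) mod 5 = (-1) mod 5 = 4; 4 = 0 — FAILS  ← smallest positive counterexample

Answer: x = 2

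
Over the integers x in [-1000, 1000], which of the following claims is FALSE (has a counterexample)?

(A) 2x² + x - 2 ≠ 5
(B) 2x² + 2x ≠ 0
(A) Track d = LHS − RHS over the integers in [-1000, 1000]. Equality would need d = 0, but d changes sign only between consecutive integers, jumping over 0:
x = -3: LHS = 2·(-3)² + (-3) - 2 = 13; 13 ≠ 5 — holds  (d = 8)
x = -2: LHS = 2·(-2)² + (-2) - 2 = 4; 4 ≠ 5 — holds  (d = -1)
x = 1: LHS = 2·1² + 1 - 2 = 1; 1 ≠ 5 — holds  (d = -4)
x = 2: LHS = 2·2² + 2 - 2 = 8; 8 ≠ 5 — holds  (d = 3)
Away from these crossings d keeps a constant sign, and checking every integer in [-1000, 1000] confirms d ≠ 0 throughout. Hence the two sides are never equal, so the relation holds for every integer in [-1000, 1000].

(B) x = 0: LHS = 2·0² + 2·0 = 0; 0 ≠ 0 — FAILS

Only (B) has a counterexample.

Answer: B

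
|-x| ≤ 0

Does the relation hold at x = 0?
x = 0: LHS = |-0| = |0| = 0; 0 ≤ 0 — holds

The relation is satisfied at x = 0.

Answer: Yes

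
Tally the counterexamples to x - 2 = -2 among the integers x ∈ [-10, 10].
Counterexamples in [-10, 10]: {-10, -9, -8, -7, -6, -5, -4, -3, -2, -1, 1, 2, 3, 4, 5, 6, 7, 8, 9, 10}.

Counting them gives 20 values.

Answer: 20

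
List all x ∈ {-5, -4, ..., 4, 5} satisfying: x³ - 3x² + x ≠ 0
Holds for: {-5, -4, -3, -2, -1, 1, 2, 3, 4, 5}
Fails for: {0}

Answer: {-5, -4, -3, -2, -1, 1, 2, 3, 4, 5}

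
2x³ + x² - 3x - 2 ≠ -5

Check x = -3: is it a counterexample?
Substitute x = -3 into the relation:
x = -3: LHS = 2·(-3)³ + (-3)² - 3·(-3) - 2 = -38; -38 ≠ -5 — holds

The relation holds at x = -3, so it is not a counterexample.

Answer: No, x = -3 is not a counterexample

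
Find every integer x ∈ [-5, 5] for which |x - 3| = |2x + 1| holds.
Holds for: {-4}
Fails for: {-5, -3, -2, -1, 0, 1, 2, 3, 4, 5}

Answer: {-4}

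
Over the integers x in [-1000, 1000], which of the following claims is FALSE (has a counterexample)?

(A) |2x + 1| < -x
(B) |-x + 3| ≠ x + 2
(A) x = 0: LHS = |2·0 + 1| = |1| = 1, RHS = -0 = 0; 1 < 0 — FAILS

(B) Track d = LHS − RHS over the integers in [-1000, 1000]. Equality would need d = 0, but d changes sign only between consecutive integers, jumping over 0:
x = 0: LHS = |-0 + 3| = |3| = 3, RHS = 0 + 2 = 2; 3 ≠ 2 — holds  (d = 1)
x = 1: LHS = |-1 + 3| = |2| = 2, RHS = 1 + 2 = 3; 2 ≠ 3 — holds  (d = -1)
Away from these crossings d keeps a constant sign, and checking every integer in [-1000, 1000] confirms d ≠ 0 throughout. Hence the two sides are never equal, so the relation holds for every integer in [-1000, 1000].

Only (A) has a counterexample.

Answer: A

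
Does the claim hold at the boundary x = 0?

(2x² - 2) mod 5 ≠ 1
x = 0: LHS = (2·0² - 2) mod 5 = (-2) mod 5 = 3; 3 ≠ 1 — holds

The relation is satisfied at x = 0.

Answer: Yes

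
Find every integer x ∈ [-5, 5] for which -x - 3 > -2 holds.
Holds for: {-5, -4, -3, -2}
Fails for: {-1, 0, 1, 2, 3, 4, 5}

Answer: {-5, -4, -3, -2}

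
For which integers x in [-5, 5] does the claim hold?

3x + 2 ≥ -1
Holds for: {-1, 0, 1, 2, 3, 4, 5}
Fails for: {-5, -4, -3, -2}

Answer: {-1, 0, 1, 2, 3, 4, 5}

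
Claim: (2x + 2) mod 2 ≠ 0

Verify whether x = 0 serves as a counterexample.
Substitute x = 0 into the relation:
x = 0: LHS = (2·0 + 2) mod 2 = 2 mod 2 = 0; 0 ≠ 0 — FAILS

Since the claim fails at x = 0, this value is a counterexample.

Answer: Yes, x = 0 is a counterexample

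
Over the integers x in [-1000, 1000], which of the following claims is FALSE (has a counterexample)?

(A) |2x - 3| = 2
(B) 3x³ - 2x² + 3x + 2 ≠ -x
(A) x = 0: LHS = |2·0 - 3| = |-3| = 3; 3 = 2 — FAILS

(B) Track d = LHS − RHS over the integers in [-1000, 1000]. Equality would need d = 0, but d changes sign only between consecutive integers, jumping over 0:
x = -1: LHS = 3·(-1)³ - 2·(-1)² + 3·(-1) + 2 = -6, RHS = -(-1) = 1; -6 ≠ 1 — holds  (d = -7)
x = 0: LHS = 3·0³ - 2·0² + 3·0 + 2 = 2, RHS = -0 = 0; 2 ≠ 0 — holds  (d = 2)
Away from these crossings d keeps a constant sign, and checking every integer in [-1000, 1000] confirms d ≠ 0 throughout. Hence the two sides are never equal, so the relation holds for every integer in [-1000, 1000].

Only (A) has a counterexample.

Answer: A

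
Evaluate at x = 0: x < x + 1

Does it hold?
x = 0: RHS = 0 + 1 = 1; 0 < 1 — holds

The relation is satisfied at x = 0.

Answer: Yes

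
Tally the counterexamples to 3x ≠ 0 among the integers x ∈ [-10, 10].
Counterexamples in [-10, 10]: {0}.

Counting them gives 1 values.

Answer: 1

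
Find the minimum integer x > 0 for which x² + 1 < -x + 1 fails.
Testing positive integers:
x = 1: LHS = 1² + 1 = 2, RHS = -1 + 1 = 0; 2 < 0 — FAILS  ← smallest positive counterexample

Answer: x = 1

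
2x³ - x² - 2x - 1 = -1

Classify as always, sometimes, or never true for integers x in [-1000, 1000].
Holds at x = 0: LHS = 2·0³ - 0² - 2·0 - 1 = -1; -1 = -1 — holds
Fails at x = 1: LHS = 2·1³ - 1² - 2·1 - 1 = -2; -2 = -1 — FAILS
It is satisfied by some integers in the range but not all.

Answer: Sometimes true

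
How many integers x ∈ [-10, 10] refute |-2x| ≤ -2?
Counterexamples in [-10, 10]: {-10, -9, -8, -7, -6, -5, -4, -3, -2, -1, 0, 1, 2, 3, 4, 5, 6, 7, 8, 9, 10}.

Counting them gives 21 values.

Answer: 21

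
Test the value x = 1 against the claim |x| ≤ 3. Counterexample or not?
Substitute x = 1 into the relation:
x = 1: LHS = |1| = 1; 1 ≤ 3 — holds

The claim holds here, so x = 1 is not a counterexample. (A counterexample exists elsewhere, e.g. x = 4.)

Answer: No, x = 1 is not a counterexample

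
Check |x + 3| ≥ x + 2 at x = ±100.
x = 100: LHS = |100 + 3| = |103| = 103, RHS = 100 + 2 = 102; 103 ≥ 102 — holds
x = -100: LHS = |(-100) + 3| = |-97| = 97, RHS = (-100) + 2 = -98; 97 ≥ -98 — holds

Answer: Yes, holds for both x = 100 and x = -100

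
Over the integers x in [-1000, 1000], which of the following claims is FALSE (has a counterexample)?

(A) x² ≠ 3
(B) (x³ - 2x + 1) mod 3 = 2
(A) Track d = LHS − RHS over the integers in [-1000, 1000]. Equality would need d = 0, but d changes sign only between consecutive integers, jumping over 0:
x = -2: LHS = (-2)² = 4; 4 ≠ 3 — holds  (d = 1)
x = -1: LHS = (-1)² = 1; 1 ≠ 3 — holds  (d = -2)
x = 1: LHS = 1² = 1; 1 ≠ 3 — holds  (d = -2)
x = 2: LHS = 2² = 4; 4 ≠ 3 — holds  (d = 1)
Away from these crossings d keeps a constant sign, and checking every integer in [-1000, 1000] confirms d ≠ 0 throughout. Hence the two sides are never equal, so the relation holds for every integer in [-1000, 1000].

(B) x = 0: LHS = (0³ - 2·0 + 1) mod 3 = 1 mod 3 = 1; 1 = 2 — FAILS

Only (B) has a counterexample.

Answer: B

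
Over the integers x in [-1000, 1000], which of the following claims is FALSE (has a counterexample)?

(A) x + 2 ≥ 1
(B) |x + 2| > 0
(A) x = -2: LHS = (-2) + 2 = 0; 0 ≥ 1 — FAILS
(B) x = -2: LHS = |(-2) + 2| = |0| = 0; 0 > 0 — FAILS

Answer: Both A and B are false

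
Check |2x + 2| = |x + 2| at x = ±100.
x = 100: LHS = |2·100 + 2| = |202| = 202, RHS = |100 + 2| = |102| = 102; 202 = 102 — FAILS
x = -100: LHS = |2·(-100) + 2| = |-198| = 198, RHS = |(-100) + 2| = |-98| = 98; 198 = 98 — FAILS

Answer: No, fails for both x = 100 and x = -100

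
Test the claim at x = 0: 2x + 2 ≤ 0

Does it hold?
x = 0: LHS = 2·0 + 2 = 2; 2 ≤ 0 — FAILS

The relation fails at x = 0, so x = 0 is a counterexample.

Answer: No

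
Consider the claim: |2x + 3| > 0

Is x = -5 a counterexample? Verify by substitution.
Substitute x = -5 into the relation:
x = -5: LHS = |2·(-5) + 3| = |-7| = 7; 7 > 0 — holds

The relation holds at x = -5, so it is not a counterexample.

Answer: No, x = -5 is not a counterexample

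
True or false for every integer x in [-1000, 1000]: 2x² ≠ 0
The claim fails at x = 0:
x = 0: LHS = 2·0² = 0; 0 ≠ 0 — FAILS

Because a single integer refutes it, the statement is false.

Answer: False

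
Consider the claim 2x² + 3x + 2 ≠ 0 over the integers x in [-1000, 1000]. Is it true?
Over all integers in [-1000, 1000], LHS − RHS is always positive; it is smallest at x = -1, where it equals 1:
x = -1: LHS = 2·(-1)² + 3·(-1) + 2 = 1; 1 ≠ 0 — holds
At the ends of the range:
x = -1000: LHS = 2·(-1000)² + 3·(-1000) + 2 = 1997002; 1997002 ≠ 0 — holds
x = 1000: LHS = 2·1000² + 3·1000 + 2 = 2003002; 2003002 ≠ 0 — holds
Hence LHS − RHS is never 0, i.e. the two sides are never equal, so the relation holds for every integer in [-1000, 1000].

No counterexample exists.

Answer: True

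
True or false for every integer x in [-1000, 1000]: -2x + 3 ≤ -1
The claim fails at x = 0:
x = 0: LHS = -2·0 + 3 = 3; 3 ≤ -1 — FAILS

Because a single integer refutes it, the statement is false.

Answer: False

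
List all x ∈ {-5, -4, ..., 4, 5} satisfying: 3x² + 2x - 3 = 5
Holds for: {-2}
Fails for: {-5, -4, -3, -1, 0, 1, 2, 3, 4, 5}

Answer: {-2}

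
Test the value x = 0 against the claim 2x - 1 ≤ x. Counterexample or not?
Substitute x = 0 into the relation:
x = 0: LHS = 2·0 - 1 = -1; -1 ≤ 0 — holds

The claim holds here, so x = 0 is not a counterexample. (A counterexample exists elsewhere, e.g. x = 2.)

Answer: No, x = 0 is not a counterexample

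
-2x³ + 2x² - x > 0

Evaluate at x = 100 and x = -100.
x = 100: LHS = -2·100³ + 2·100² - 100 = -1980100; -1980100 > 0 — FAILS
x = -100: LHS = -2·(-100)³ + 2·(-100)² - (-100) = 2020100; 2020100 > 0 — holds

Answer: Partially: fails for x = 100, holds for x = -100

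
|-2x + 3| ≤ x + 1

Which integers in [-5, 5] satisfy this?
Holds for: {1, 2, 3, 4}
Fails for: {-5, -4, -3, -2, -1, 0, 5}

Answer: {1, 2, 3, 4}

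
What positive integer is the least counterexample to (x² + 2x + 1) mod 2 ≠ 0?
Testing positive integers:
x = 1: LHS = (1² + 2·1 + 1) mod 2 = 4 mod 2 = 0; 0 ≠ 0 — FAILS  ← smallest positive counterexample

Answer: x = 1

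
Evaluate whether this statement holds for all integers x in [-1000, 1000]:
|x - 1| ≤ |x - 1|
Over all integers in [-1000, 1000], LHS − RHS is largest at x = 0, where it equals 0:
x = 0: LHS = |0 - 1| = |-1| = 1, RHS = |0 - 1| = |-1| = 1; 1 ≤ 1 — holds
At the ends of the range:
x = -1000: LHS = |(-1000) - 1| = |-1001| = 1001, RHS = |(-1000) - 1| = |-1001| = 1001; 1001 ≤ 1001 — holds
x = 1000: LHS = |1000 - 1| = |999| = 999, RHS = |1000 - 1| = |999| = 999; 999 ≤ 999 — holds
Hence LHS − RHS is never positive, i.e. LHS ≤ RHS throughout, so the relation holds for every integer in [-1000, 1000].

No counterexample exists.

Answer: True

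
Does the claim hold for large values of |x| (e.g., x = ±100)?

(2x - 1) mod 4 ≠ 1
x = 100: LHS = (2·100 - 1) mod 4 = 199 mod 4 = 3; 3 ≠ 1 — holds
x = -100: LHS = (2·(-100) - 1) mod 4 = (-201) mod 4 = 3; 3 ≠ 1 — holds

Answer: Yes, holds for both x = 100 and x = -100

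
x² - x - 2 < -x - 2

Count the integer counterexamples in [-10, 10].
Counterexamples in [-10, 10]: {-10, -9, -8, -7, -6, -5, -4, -3, -2, -1, 0, 1, 2, 3, 4, 5, 6, 7, 8, 9, 10}.

Counting them gives 21 values.

Answer: 21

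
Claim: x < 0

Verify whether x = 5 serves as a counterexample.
Substitute x = 5 into the relation:
x = 5: 5 < 0 — FAILS

Since the claim fails at x = 5, this value is a counterexample.

Answer: Yes, x = 5 is a counterexample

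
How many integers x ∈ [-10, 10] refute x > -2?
Counterexamples in [-10, 10]: {-10, -9, -8, -7, -6, -5, -4, -3, -2}.

Counting them gives 9 values.

Answer: 9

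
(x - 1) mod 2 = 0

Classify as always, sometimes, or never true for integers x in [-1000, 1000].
Holds at x = 1: LHS = (1 - 1) mod 2 = 0 mod 2 = 0; 0 = 0 — holds
Fails at x = 0: LHS = (0 - 1) mod 2 = (-1) mod 2 = 1; 1 = 0 — FAILS
It is satisfied by some integers in the range but not all.

Answer: Sometimes true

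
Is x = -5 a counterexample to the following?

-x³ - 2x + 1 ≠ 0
Substitute x = -5 into the relation:
x = -5: LHS = -(-5)³ - 2·(-5) + 1 = 136; 136 ≠ 0 — holds

The relation holds at x = -5, so it is not a counterexample.

Answer: No, x = -5 is not a counterexample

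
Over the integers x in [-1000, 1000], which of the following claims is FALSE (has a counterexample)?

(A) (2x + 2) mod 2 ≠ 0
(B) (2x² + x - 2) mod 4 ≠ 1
(A) x = 0: LHS = (2·0 + 2) mod 2 = 2 mod 2 = 0; 0 ≠ 0 — FAILS
(B) x = 1: LHS = (2·1² + 1 - 2) mod 4 = 1 mod 4 = 1; 1 ≠ 1 — FAILS

Answer: Both A and B are false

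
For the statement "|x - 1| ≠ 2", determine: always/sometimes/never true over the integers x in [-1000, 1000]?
Holds at x = 0: LHS = |0 - 1| = |-1| = 1; 1 ≠ 2 — holds
Fails at x = -1: LHS = |(-1) - 1| = |-2| = 2; 2 ≠ 2 — FAILS
It is satisfied by some integers in the range but not all.

Answer: Sometimes true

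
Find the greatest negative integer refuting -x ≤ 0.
Testing negative integers from -1 downward:
x = -1: LHS = -(-1) = 1; 1 ≤ 0 — FAILS  ← closest negative counterexample to 0

Answer: x = -1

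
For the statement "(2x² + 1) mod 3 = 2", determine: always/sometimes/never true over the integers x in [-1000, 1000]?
For a polynomial with integer coefficients, its value mod 3 depends only on x mod 3, so it suffices to check one representative of each residue class, x = 0, 1, 2:
x = 0: LHS = (2·0² + 1) mod 3 = 1 mod 3 = 1; 1 = 2 — FAILS
x = 1: LHS = (2·1² + 1) mod 3 = 3 mod 3 = 0; 0 = 2 — FAILS
x = 2: LHS = (2·2² + 1) mod 3 = 9 mod 3 = 0; 0 = 2 — FAILS
The relation fails in every residue class, so the claimed relation (=) fails for every integer in [-1000, 1000].

No integer in the range satisfies it.

Answer: Never true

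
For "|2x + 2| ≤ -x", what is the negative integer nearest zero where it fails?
Testing negative integers from -1 downward:
x = -1: LHS = |2·(-1) + 2| = |0| = 0, RHS = -(-1) = 1; 0 ≤ 1 — holds
x = -2: LHS = |2·(-2) + 2| = |-2| = 2, RHS = -(-2) = 2; 2 ≤ 2 — holds
x = -3: LHS = |2·(-3) + 2| = |-4| = 4, RHS = -(-3) = 3; 4 ≤ 3 — FAILS  ← closest negative counterexample to 0

Answer: x = -3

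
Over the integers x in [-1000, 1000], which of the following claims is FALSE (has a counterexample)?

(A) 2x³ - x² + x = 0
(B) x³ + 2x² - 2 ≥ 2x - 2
(A) x = 1: LHS = 2·1³ - 1² + 1 = 2; 2 = 0 — FAILS
(B) x = -3: LHS = (-3)³ + 2·(-3)² - 2 = -11, RHS = 2·(-3) - 2 = -8; -11 ≥ -8 — FAILS

Answer: Both A and B are false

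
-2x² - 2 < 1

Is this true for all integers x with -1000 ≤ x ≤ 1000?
Over all integers in [-1000, 1000], LHS − RHS is largest at x = 0, where it equals -3:
x = 0: LHS = -2·0² - 2 = -2; -2 < 1 — holds
At the ends of the range:
x = -1000: LHS = -2·(-1000)² - 2 = -2000002; -2000002 < 1 — holds
x = 1000: LHS = -2·1000² - 2 = -2000002; -2000002 < 1 — holds
Hence LHS − RHS is never zero or positive, i.e. LHS < RHS throughout, so the relation holds for every integer in [-1000, 1000].

No counterexample exists.

Answer: True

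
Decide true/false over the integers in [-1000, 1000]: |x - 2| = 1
The claim fails at x = 0:
x = 0: LHS = |0 - 2| = |-2| = 2; 2 = 1 — FAILS

Because a single integer refutes it, the statement is false.

Answer: False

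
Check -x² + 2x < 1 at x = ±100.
x = 100: LHS = -100² + 2·100 = -9800; -9800 < 1 — holds
x = -100: LHS = -(-100)² + 2·(-100) = -10200; -10200 < 1 — holds

Answer: Yes, holds for both x = 100 and x = -100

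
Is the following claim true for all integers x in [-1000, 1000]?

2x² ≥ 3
The claim fails at x = 0:
x = 0: LHS = 2·0² = 0; 0 ≥ 3 — FAILS

Because a single integer refutes it, the statement is false.

Answer: False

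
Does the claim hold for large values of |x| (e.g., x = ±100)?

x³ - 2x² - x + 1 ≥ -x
x = 100: LHS = 100³ - 2·100² - 100 + 1 = 979901; 979901 ≥ -100 — holds
x = -100: LHS = (-100)³ - 2·(-100)² - (-100) + 1 = -1019899, RHS = -(-100) = 100; -1019899 ≥ 100 — FAILS

Answer: Partially: holds for x = 100, fails for x = -100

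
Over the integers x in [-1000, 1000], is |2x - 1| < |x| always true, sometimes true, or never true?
Over all integers in [-1000, 1000], LHS − RHS is smallest at x = 1, where it equals 0:
x = 1: LHS = |2·1 - 1| = |1| = 1, RHS = |1| = 1; 1 < 1 — FAILS
At the ends of the range:
x = -1000: LHS = |2·(-1000) - 1| = |-2001| = 2001, RHS = |-1000| = 1000; 2001 < 1000 — FAILS
x = 1000: LHS = |2·1000 - 1| = |1999| = 1999, RHS = |1000| = 1000; 1999 < 1000 — FAILS
Hence LHS − RHS is never negative, i.e. LHS ≥ RHS throughout, so the claimed relation (<) fails for every integer in [-1000, 1000].

No integer in the range satisfies it.

Answer: Never true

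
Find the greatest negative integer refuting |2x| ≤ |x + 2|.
Testing negative integers from -1 downward:
x = -1: LHS = |2·(-1)| = |-2| = 2, RHS = |(-1) + 2| = |1| = 1; 2 ≤ 1 — FAILS  ← closest negative counterexample to 0

Answer: x = -1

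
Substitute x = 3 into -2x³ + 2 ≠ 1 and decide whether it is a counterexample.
Substitute x = 3 into the relation:
x = 3: LHS = -2·3³ + 2 = -52; -52 ≠ 1 — holds

The relation holds at x = 3, so it is not a counterexample.

Answer: No, x = 3 is not a counterexample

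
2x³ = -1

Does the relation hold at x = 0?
x = 0: LHS = 2·0³ = 0; 0 = -1 — FAILS

The relation fails at x = 0, so x = 0 is a counterexample.

Answer: No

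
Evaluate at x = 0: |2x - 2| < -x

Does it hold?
x = 0: LHS = |2·0 - 2| = |-2| = 2, RHS = -0 = 0; 2 < 0 — FAILS

The relation fails at x = 0, so x = 0 is a counterexample.

Answer: No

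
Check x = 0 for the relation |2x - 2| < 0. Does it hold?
x = 0: LHS = |2·0 - 2| = |-2| = 2; 2 < 0 — FAILS

The relation fails at x = 0, so x = 0 is a counterexample.

Answer: No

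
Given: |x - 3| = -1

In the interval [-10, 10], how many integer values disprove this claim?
Counterexamples in [-10, 10]: {-10, -9, -8, -7, -6, -5, -4, -3, -2, -1, 0, 1, 2, 3, 4, 5, 6, 7, 8, 9, 10}.

Counting them gives 21 values.

Answer: 21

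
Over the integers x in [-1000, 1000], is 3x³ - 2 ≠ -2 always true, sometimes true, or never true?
Holds at x = 1: LHS = 3·1³ - 2 = 1; 1 ≠ -2 — holds
Fails at x = 0: LHS = 3·0³ - 2 = -2; -2 ≠ -2 — FAILS
It is satisfied by some integers in the range but not all.

Answer: Sometimes true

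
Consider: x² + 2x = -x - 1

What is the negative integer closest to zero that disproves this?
Testing negative integers from -1 downward:
x = -1: LHS = (-1)² + 2·(-1) = -1, RHS = -(-1) - 1 = 0; -1 = 0 — FAILS  ← closest negative counterexample to 0

Answer: x = -1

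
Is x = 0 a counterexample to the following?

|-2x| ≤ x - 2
Substitute x = 0 into the relation:
x = 0: LHS = |-2·0| = |0| = 0, RHS = 0 - 2 = -2; 0 ≤ -2 — FAILS

Since the claim fails at x = 0, this value is a counterexample.

Answer: Yes, x = 0 is a counterexample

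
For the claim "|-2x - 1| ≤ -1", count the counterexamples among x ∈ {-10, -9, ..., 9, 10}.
Counterexamples in [-10, 10]: {-10, -9, -8, -7, -6, -5, -4, -3, -2, -1, 0, 1, 2, 3, 4, 5, 6, 7, 8, 9, 10}.

Counting them gives 21 values.

Answer: 21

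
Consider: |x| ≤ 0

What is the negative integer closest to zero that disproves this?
Testing negative integers from -1 downward:
x = -1: LHS = |-1| = 1; 1 ≤ 0 — FAILS  ← closest negative counterexample to 0

Answer: x = -1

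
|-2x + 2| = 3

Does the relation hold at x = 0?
x = 0: LHS = |-2·0 + 2| = |2| = 2; 2 = 3 — FAILS

The relation fails at x = 0, so x = 0 is a counterexample.

Answer: No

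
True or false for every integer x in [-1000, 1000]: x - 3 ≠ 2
The claim fails at x = 5:
x = 5: LHS = 5 - 3 = 2; 2 ≠ 2 — FAILS

Because a single integer refutes it, the statement is false.

Answer: False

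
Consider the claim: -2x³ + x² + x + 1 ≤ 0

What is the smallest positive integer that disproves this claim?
Testing positive integers:
x = 1: LHS = -2·1³ + 1² + 1 + 1 = 1; 1 ≤ 0 — FAILS  ← smallest positive counterexample

Answer: x = 1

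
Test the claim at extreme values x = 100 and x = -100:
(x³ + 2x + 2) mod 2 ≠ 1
x = 100: LHS = (100³ + 2·100 + 2) mod 2 = 1000202 mod 2 = 0; 0 ≠ 1 — holds
x = -100: LHS = ((-100)³ + 2·(-100) + 2) mod 2 = (-1000198) mod 2 = 0; 0 ≠ 1 — holds

Answer: Yes, holds for both x = 100 and x = -100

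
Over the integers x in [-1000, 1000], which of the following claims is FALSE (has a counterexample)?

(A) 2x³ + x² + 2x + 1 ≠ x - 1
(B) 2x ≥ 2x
(A) x = -1: LHS = 2·(-1)³ + (-1)² + 2·(-1) + 1 = -2, RHS = (-1) - 1 = -2; -2 ≠ -2 — FAILS

(B) Over all integers in [-1000, 1000], LHS − RHS is smallest at x = 0, where it equals 0:
x = 0: LHS = 2·0 = 0, RHS = 2·0 = 0; 0 ≥ 0 — holds
At the ends of the range:
x = -1000: LHS = 2·(-1000) = -2000, RHS = 2·(-1000) = -2000; -2000 ≥ -2000 — holds
x = 1000: LHS = 2·1000 = 2000, RHS = 2·1000 = 2000; 2000 ≥ 2000 — holds
Hence LHS − RHS is never negative, i.e. LHS ≥ RHS throughout, so the relation holds for every integer in [-1000, 1000].

Only (A) has a counterexample.

Answer: A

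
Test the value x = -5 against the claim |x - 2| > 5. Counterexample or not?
Substitute x = -5 into the relation:
x = -5: LHS = |(-5) - 2| = |-7| = 7; 7 > 5 — holds

The claim holds here, so x = -5 is not a counterexample. (A counterexample exists elsewhere, e.g. x = 0.)

Answer: No, x = -5 is not a counterexample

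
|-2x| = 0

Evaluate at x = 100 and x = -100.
x = 100: LHS = |-2·100| = |-200| = 200; 200 = 0 — FAILS
x = -100: LHS = |-2·(-100)| = |200| = 200; 200 = 0 — FAILS

Answer: No, fails for both x = 100 and x = -100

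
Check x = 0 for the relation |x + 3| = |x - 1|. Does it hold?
x = 0: LHS = |0 + 3| = |3| = 3, RHS = |0 - 1| = |-1| = 1; 3 = 1 — FAILS

The relation fails at x = 0, so x = 0 is a counterexample.

Answer: No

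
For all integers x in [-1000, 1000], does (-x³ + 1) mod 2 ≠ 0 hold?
The claim fails at x = 1:
x = 1: LHS = (-1³ + 1) mod 2 = 0 mod 2 = 0; 0 ≠ 0 — FAILS

Because a single integer refutes it, the statement is false.

Answer: False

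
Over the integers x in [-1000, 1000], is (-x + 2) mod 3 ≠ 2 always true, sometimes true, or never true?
Holds at x = 1: LHS = (-1 + 2) mod 3 = 1 mod 3 = 1; 1 ≠ 2 — holds
Fails at x = 0: LHS = (-0 + 2) mod 3 = 2 mod 3 = 2; 2 ≠ 2 — FAILS
It is satisfied by some integers in the range but not all.

Answer: Sometimes true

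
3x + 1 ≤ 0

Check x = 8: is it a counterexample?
Substitute x = 8 into the relation:
x = 8: LHS = 3·8 + 1 = 25; 25 ≤ 0 — FAILS

Since the claim fails at x = 8, this value is a counterexample.

Answer: Yes, x = 8 is a counterexample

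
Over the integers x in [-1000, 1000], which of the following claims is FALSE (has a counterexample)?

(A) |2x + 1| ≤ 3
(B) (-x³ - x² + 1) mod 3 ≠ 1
(A) x = 2: LHS = |2·2 + 1| = |5| = 5; 5 ≤ 3 — FAILS
(B) x = 0: LHS = (-0³ - 0² + 1) mod 3 = 1 mod 3 = 1; 1 ≠ 1 — FAILS

Answer: Both A and B are false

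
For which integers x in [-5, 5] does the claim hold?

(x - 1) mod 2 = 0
Holds for: {-5, -3, -1, 1, 3, 5}
Fails for: {-4, -2, 0, 2, 4}

Answer: {-5, -3, -1, 1, 3, 5}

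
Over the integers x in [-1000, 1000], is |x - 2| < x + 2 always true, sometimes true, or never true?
Holds at x = 1: LHS = |1 - 2| = |-1| = 1, RHS = 1 + 2 = 3; 1 < 3 — holds
Fails at x = 0: LHS = |0 - 2| = |-2| = 2, RHS = 0 + 2 = 2; 2 < 2 — FAILS
It is satisfied by some integers in the range but not all.

Answer: Sometimes true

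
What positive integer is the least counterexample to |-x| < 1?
Testing positive integers:
x = 1: LHS = |-1| = 1; 1 < 1 — FAILS  ← smallest positive counterexample

Answer: x = 1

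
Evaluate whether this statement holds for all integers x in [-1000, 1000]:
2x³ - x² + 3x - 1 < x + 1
The claim fails at x = 1:
x = 1: LHS = 2·1³ - 1² + 3·1 - 1 = 3, RHS = 1 + 1 = 2; 3 < 2 — FAILS

Because a single integer refutes it, the statement is false.

Answer: False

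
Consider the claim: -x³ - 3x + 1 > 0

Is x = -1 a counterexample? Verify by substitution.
Substitute x = -1 into the relation:
x = -1: LHS = -(-1)³ - 3·(-1) + 1 = 5; 5 > 0 — holds

The claim holds here, so x = -1 is not a counterexample. (A counterexample exists elsewhere, e.g. x = 1.)

Answer: No, x = -1 is not a counterexample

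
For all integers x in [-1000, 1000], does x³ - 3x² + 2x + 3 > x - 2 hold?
The claim fails at x = -1:
x = -1: LHS = (-1)³ - 3·(-1)² + 2·(-1) + 3 = -3, RHS = (-1) - 2 = -3; -3 > -3 — FAILS

Because a single integer refutes it, the statement is false.

Answer: False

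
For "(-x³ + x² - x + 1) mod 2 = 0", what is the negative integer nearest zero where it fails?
Testing negative integers from -1 downward:
x = -1: LHS = (-(-1)³ + (-1)² - (-1) + 1) mod 2 = 4 mod 2 = 0; 0 = 0 — holds
x = -2: LHS = (-(-2)³ + (-2)² - (-2) + 1) mod 2 = 15 mod 2 = 1; 1 = 0 — FAILS  ← closest negative counterexample to 0

Answer: x = -2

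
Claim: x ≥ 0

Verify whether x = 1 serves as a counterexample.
Substitute x = 1 into the relation:
x = 1: 1 ≥ 0 — holds

The claim holds here, so x = 1 is not a counterexample. (A counterexample exists elsewhere, e.g. x = -1.)

Answer: No, x = 1 is not a counterexample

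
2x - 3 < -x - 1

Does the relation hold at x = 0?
x = 0: LHS = 2·0 - 3 = -3, RHS = -0 - 1 = -1; -3 < -1 — holds

The relation is satisfied at x = 0.

Answer: Yes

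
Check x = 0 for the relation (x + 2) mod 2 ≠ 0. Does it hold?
x = 0: LHS = (0 + 2) mod 2 = 2 mod 2 = 0; 0 ≠ 0 — FAILS

The relation fails at x = 0, so x = 0 is a counterexample.

Answer: No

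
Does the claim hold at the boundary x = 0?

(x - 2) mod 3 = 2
x = 0: LHS = (0 - 2) mod 3 = (-2) mod 3 = 1; 1 = 2 — FAILS

The relation fails at x = 0, so x = 0 is a counterexample.

Answer: No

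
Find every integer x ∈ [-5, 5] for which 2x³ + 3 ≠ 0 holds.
Track d = LHS − RHS over the integers in [-5, 5]. Equality would need d = 0, but d changes sign only between consecutive integers, jumping over 0:
x = -2: LHS = 2·(-2)³ + 3 = -13; -13 ≠ 0 — holds  (d = -13)
x = -1: LHS = 2·(-1)³ + 3 = 1; 1 ≠ 0 — holds  (d = 1)
Away from these crossings d keeps a constant sign, and checking every integer in [-5, 5] confirms d ≠ 0 throughout. Hence the two sides are never equal, so the relation holds for every integer in [-5, 5].

Answer: All integers in [-5, 5]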